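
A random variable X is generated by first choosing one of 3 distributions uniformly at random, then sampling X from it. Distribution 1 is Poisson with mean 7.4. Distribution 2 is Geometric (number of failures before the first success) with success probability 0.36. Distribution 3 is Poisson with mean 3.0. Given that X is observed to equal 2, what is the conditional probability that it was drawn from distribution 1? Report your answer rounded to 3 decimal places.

0.043

Likelihoods P(X=2 | ·): 1: 0.0167361; 2: 0.147456; 3: 0.224042.
Posterior ∝ prior × likelihood. Numerator for 1: 0.333333·0.0167361 = 0.0055787.
Normalizing constant: 0.333333·0.0167361 + 0.333333·0.147456 + 0.333333·0.224042 = 0.129411.
P(1 | observation) = 0.0055787 / 0.129411 = 0.0431083.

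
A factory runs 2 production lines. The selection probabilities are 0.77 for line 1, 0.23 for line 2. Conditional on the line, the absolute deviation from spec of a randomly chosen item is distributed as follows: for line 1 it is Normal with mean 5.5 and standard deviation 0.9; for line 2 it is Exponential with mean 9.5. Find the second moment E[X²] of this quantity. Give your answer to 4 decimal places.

For each component E[X²] = Var + (mean)², giving 1: 31.06; 2: 180.5.
Overall E[X²] = 0.77·31.06 + 0.23·180.5 = 65.4312.

65.4312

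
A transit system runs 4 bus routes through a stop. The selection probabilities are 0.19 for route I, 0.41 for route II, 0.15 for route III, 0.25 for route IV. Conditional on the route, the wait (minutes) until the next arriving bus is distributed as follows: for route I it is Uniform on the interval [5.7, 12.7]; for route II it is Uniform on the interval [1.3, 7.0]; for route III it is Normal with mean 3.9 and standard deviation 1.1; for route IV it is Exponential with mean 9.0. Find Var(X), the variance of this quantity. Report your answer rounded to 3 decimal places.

28.497

Per component, I: μ=9.2, E[X²]=88.7233; II: μ=4.15, E[X²]=19.93; III: μ=3.9, E[X²]=16.42; IV: μ=9, E[X²]=162.
E[X] = 0.19·9.2 + 0.41·4.15 + 0.15·3.9 + 0.25·9 = 6.2845.
E[X²] = 0.19·88.7233 + 0.41·19.93 + 0.15·16.42 + 0.25·162 = 67.9917.
Var(X) = E[X²] − (E[X])² = 67.9917 − 39.4949 = 28.4968.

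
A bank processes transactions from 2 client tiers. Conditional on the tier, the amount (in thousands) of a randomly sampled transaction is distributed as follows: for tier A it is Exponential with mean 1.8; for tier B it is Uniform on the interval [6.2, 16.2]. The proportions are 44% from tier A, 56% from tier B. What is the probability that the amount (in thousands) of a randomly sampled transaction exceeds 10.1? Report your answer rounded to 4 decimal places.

0.3432

Conditional on each tier, P(X > 10.1): A: 0.003657; B: 0.61.
By total probability, P(X > 10.1) = 0.44·0.003657 + 0.56·0.61 = 0.343209.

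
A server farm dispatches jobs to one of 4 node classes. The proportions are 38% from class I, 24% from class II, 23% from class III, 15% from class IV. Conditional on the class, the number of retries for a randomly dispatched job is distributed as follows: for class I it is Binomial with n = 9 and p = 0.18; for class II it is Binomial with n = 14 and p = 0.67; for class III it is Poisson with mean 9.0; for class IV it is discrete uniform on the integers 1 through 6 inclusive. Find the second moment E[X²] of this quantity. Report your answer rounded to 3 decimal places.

For each component E[X²] = Var + (mean)², giving I: 3.9528; II: 91.0798; III: 90; IV: 15.1667.
Overall E[X²] = 0.38·3.9528 + 0.24·91.0798 + 0.23·90 + 0.15·15.1667 = 46.3362.

46.336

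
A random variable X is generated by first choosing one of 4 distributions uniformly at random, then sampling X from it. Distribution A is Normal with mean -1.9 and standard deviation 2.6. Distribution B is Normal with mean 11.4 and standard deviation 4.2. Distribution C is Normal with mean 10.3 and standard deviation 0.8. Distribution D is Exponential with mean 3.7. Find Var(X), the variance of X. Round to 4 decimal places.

38.5044

Per component, A: μ=-1.9, E[X²]=10.37; B: μ=11.4, E[X²]=147.6; C: μ=10.3, E[X²]=106.73; D: μ=3.7, E[X²]=27.38.
E[X] = 0.25·-1.9 + 0.25·11.4 + 0.25·10.3 + 0.25·3.7 = 5.875.
E[X²] = 0.25·10.37 + 0.25·147.6 + 0.25·106.73 + 0.25·27.38 = 73.02.
Var(X) = E[X²] − (E[X])² = 73.02 − 34.5156 = 38.5044.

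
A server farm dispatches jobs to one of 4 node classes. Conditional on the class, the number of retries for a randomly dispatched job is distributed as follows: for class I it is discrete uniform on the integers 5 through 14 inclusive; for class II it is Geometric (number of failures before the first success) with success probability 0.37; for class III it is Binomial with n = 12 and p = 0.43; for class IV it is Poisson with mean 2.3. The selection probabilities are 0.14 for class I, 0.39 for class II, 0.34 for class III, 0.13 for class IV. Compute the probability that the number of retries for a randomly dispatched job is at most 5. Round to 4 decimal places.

Conditional on each class, P(X ≤ 5): I: 0.1; II: 0.937476; III: 0.583284; IV: 0.970024.
By total probability, P(X ≤ 5) = 0.14·0.1 + 0.39·0.937476 + 0.34·0.583284 + 0.13·0.970024 = 0.704036.

0.7040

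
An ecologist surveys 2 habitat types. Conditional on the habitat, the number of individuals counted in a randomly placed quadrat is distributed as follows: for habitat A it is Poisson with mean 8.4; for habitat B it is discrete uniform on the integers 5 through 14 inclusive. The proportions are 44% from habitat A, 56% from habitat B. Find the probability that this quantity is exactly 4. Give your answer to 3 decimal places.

0.021

Conditional on each habitat, P(X = 4): A: 0.0466479; B: 0.
By total probability, P(X = 4) = 0.44·0.0466479 + 0.56·0 = 0.0205251.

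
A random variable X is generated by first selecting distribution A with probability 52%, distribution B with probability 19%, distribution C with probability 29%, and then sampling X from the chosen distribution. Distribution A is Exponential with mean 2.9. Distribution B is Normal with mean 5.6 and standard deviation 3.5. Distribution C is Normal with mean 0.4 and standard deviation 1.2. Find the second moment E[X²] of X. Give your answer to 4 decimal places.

17.4963

For each component E[X²] = Var + (mean)², giving A: 16.82; B: 43.61; C: 1.6.
Overall E[X²] = 0.52·16.82 + 0.19·43.61 + 0.29·1.6 = 17.4963.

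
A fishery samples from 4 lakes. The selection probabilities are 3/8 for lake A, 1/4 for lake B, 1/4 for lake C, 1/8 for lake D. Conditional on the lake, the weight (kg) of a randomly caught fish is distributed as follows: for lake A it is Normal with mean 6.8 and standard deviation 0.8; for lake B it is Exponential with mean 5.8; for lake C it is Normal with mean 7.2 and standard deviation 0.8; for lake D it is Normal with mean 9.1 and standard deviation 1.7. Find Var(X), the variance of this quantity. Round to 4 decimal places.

Per component, A: μ=6.8, E[X²]=46.88; B: μ=5.8, E[X²]=67.28; C: μ=7.2, E[X²]=52.48; D: μ=9.1, E[X²]=85.7.
E[X] = 0.375·6.8 + 0.25·5.8 + 0.25·7.2 + 0.125·9.1 = 6.9375.
E[X²] = 0.375·46.88 + 0.25·67.28 + 0.25·52.48 + 0.125·85.7 = 58.2325.
Var(X) = E[X²] − (E[X])² = 58.2325 − 48.1289 = 10.1036.

10.1036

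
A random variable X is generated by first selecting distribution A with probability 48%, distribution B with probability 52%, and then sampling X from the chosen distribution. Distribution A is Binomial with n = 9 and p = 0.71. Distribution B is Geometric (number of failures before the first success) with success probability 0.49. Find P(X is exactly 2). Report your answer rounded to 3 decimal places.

0.068

Conditional on each component, P(X = 2): A: 0.00313044; B: 0.127449.
By total probability, P(X = 2) = 0.48·0.00313044 + 0.52·0.127449 = 0.0677761.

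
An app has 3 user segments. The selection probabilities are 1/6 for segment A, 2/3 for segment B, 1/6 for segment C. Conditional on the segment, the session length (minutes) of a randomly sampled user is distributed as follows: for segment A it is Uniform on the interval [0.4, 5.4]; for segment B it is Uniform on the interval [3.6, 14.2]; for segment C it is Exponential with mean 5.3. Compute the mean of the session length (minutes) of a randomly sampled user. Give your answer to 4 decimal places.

7.3000

Component means — A: 2.9; B: 8.9; C: 5.3.
E[X] = 0.166667·2.9 + 0.666667·8.9 + 0.166667·5.3 = 7.3.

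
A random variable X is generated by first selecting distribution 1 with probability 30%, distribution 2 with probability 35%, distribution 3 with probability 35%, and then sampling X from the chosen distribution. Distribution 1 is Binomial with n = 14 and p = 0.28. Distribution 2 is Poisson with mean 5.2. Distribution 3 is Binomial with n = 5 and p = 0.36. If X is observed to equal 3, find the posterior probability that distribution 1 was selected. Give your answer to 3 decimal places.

Likelihoods P(X=3 | ·): 1: 0.215394; 2: 0.129279; 3: 0.191103.
Posterior ∝ prior × likelihood. Numerator for 1: 0.3·0.215394 = 0.0646181.
Normalizing constant: 0.3·0.215394 + 0.35·0.129279 + 0.35·0.191103 = 0.176752.
P(1 | observation) = 0.0646181 / 0.176752 = 0.365587.

0.366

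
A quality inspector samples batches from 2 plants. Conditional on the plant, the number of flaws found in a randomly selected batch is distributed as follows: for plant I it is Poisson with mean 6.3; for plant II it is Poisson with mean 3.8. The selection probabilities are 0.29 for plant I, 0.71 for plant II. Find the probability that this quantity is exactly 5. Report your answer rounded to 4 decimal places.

0.1489

Conditional on each plant, P(X = 5): I: 0.151868; II: 0.147713.
By total probability, P(X = 5) = 0.29·0.151868 + 0.71·0.147713 = 0.148918.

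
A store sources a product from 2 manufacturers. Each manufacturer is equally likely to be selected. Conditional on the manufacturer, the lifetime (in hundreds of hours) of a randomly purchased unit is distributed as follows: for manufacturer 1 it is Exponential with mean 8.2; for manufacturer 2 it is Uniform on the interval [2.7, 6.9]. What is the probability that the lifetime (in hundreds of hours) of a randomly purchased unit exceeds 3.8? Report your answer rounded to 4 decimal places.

Conditional on each manufacturer, P(X > 3.8): 1: 0.629132; 2: 0.738095.
By total probability, P(X > 3.8) = 0.5·0.629132 + 0.5·0.738095 = 0.683613.

0.6836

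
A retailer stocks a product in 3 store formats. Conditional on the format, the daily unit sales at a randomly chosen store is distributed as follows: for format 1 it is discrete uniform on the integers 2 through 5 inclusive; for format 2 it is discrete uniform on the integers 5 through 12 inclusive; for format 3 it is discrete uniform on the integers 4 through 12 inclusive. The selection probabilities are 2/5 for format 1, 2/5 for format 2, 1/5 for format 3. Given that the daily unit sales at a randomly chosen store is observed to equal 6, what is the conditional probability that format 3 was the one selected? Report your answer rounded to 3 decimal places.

Likelihoods P(X=6 | ·): 1: 0; 2: 0.125; 3: 0.111111.
Posterior ∝ prior × likelihood. Numerator for 3: 0.2·0.111111 = 0.0222222.
Normalizing constant: 0.4·0 + 0.4·0.125 + 0.2·0.111111 = 0.0722222.
P(3 | observation) = 0.0222222 / 0.0722222 = 0.307692.

0.308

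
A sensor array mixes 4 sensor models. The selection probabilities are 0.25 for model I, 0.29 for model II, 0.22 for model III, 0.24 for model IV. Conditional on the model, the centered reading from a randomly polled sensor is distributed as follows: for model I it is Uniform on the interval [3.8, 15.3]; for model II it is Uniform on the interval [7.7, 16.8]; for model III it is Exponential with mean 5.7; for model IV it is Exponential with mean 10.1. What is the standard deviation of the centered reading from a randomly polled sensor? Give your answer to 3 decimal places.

6.468

Per component, I: μ=9.55, E[X²]=102.223; II: μ=12.25, E[X²]=156.963; III: μ=5.7, E[X²]=64.98; IV: μ=10.1, E[X²]=204.02.
E[X] = 0.25·9.55 + 0.29·12.25 + 0.22·5.7 + 0.24·10.1 = 9.618.
E[X²] = 0.25·102.223 + 0.29·156.963 + 0.22·64.98 + 0.24·204.02 = 134.336.
Var(X) = E[X²] − (E[X])² = 134.336 − 92.5059 = 41.8297.
SD(X) = √41.8297 = 6.46759.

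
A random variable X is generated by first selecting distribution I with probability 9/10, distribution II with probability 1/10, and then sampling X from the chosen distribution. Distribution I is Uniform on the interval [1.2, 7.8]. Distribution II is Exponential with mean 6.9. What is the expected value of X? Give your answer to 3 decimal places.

4.740

Component means — I: 4.5; II: 6.9.
E[X] = 0.9·4.5 + 0.1·6.9 = 4.74.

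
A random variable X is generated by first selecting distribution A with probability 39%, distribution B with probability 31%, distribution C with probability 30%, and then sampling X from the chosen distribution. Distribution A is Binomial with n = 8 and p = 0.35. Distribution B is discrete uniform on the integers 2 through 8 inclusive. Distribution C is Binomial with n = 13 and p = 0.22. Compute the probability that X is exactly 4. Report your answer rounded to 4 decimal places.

Conditional on each component, P(X = 4): A: 0.18751; B: 0.142857; C: 0.178998.
By total probability, P(X = 4) = 0.39·0.18751 + 0.31·0.142857 + 0.3·0.178998 = 0.171114.

0.1711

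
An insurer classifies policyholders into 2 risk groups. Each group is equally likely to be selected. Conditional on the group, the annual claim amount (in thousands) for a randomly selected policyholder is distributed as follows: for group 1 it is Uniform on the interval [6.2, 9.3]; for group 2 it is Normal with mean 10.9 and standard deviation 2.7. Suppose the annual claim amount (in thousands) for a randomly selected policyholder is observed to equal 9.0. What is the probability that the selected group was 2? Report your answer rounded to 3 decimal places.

0.263

Likelihoods f(9.0 | ·): 1: 0.322581; 2: 0.115349.
Posterior ∝ prior × likelihood. Numerator for 2: 0.5·0.115349 = 0.0576747.
Normalizing constant: 0.5·0.322581 + 0.5·0.115349 = 0.218965.
P(2 | observation) = 0.0576747 / 0.218965 = 0.263397.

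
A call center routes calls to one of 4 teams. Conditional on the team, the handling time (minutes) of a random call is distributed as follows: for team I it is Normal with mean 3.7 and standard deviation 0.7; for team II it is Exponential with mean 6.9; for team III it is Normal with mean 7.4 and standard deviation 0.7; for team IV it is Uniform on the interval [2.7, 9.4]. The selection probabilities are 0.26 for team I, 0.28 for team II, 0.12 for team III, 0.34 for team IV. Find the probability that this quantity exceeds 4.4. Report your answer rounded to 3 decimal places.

Conditional on each team, P(X > 4.4): I: 0.158655; II: 0.528517; III: 0.999991; IV: 0.746269.
By total probability, P(X > 4.4) = 0.26·0.158655 + 0.28·0.528517 + 0.12·0.999991 + 0.34·0.746269 = 0.562965.

0.563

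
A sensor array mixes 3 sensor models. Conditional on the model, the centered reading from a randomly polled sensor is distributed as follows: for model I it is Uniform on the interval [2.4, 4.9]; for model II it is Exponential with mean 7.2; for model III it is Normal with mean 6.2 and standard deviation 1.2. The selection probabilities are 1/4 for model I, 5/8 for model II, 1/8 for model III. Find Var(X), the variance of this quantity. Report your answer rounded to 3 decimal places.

34.961

Per component, I: μ=3.65, E[X²]=13.8433; II: μ=7.2, E[X²]=103.68; III: μ=6.2, E[X²]=39.88.
E[X] = 0.25·3.65 + 0.625·7.2 + 0.125·6.2 = 6.1875.
E[X²] = 0.25·13.8433 + 0.625·103.68 + 0.125·39.88 = 73.2458.
Var(X) = E[X²] − (E[X])² = 73.2458 − 38.2852 = 34.9607.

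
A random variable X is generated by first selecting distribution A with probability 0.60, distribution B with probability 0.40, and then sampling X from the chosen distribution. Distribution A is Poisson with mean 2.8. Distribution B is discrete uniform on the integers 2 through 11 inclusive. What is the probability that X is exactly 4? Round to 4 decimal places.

Conditional on each component, P(X = 4): A: 0.155739; B: 0.1.
By total probability, P(X = 4) = 0.6·0.155739 + 0.4·0.1 = 0.133443.

0.1334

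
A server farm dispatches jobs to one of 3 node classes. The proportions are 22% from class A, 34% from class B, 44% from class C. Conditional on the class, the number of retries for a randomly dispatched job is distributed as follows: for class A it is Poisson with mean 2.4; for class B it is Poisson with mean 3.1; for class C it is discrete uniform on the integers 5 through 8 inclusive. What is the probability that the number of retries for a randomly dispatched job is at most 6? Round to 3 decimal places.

Conditional on each class, P(X ≤ 6): A: 0.988406; B: 0.961196; C: 0.5.
By total probability, P(X ≤ 6) = 0.22·0.988406 + 0.34·0.961196 + 0.44·0.5 = 0.764256.

0.764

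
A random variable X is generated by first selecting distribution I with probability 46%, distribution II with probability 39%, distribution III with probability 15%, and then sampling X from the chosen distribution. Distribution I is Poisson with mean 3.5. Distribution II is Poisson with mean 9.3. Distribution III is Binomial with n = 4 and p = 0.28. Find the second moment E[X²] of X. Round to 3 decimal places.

For each component E[X²] = Var + (mean)², giving I: 15.75; II: 95.79; III: 2.0608.
Overall E[X²] = 0.46·15.75 + 0.39·95.79 + 0.15·2.0608 = 44.9122.

44.912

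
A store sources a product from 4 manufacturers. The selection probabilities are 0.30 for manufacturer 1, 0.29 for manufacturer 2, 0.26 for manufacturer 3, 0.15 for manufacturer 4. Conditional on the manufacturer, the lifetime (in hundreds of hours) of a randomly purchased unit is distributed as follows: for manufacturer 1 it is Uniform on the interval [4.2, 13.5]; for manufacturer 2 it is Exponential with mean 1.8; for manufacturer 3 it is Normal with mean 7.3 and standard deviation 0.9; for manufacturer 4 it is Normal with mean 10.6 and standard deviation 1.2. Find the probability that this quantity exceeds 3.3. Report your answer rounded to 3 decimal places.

0.756

Conditional on each manufacturer, P(X > 3.3): 1: 1; 2: 0.15988; 3: 0.999996; 4: 1.
By total probability, P(X > 3.3) = 0.3·1 + 0.29·0.15988 + 0.26·0.999996 + 0.15·1 = 0.756364.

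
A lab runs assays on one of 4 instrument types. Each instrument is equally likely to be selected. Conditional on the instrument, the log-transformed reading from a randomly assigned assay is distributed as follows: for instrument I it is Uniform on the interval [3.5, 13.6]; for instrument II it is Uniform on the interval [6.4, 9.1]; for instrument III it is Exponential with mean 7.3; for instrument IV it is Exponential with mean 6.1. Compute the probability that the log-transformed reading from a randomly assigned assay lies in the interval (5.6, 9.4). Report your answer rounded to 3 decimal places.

Conditional on each instrument, P(5.6 < X < 9.4): I: 0.376238; II: 1; III: 0.188434; IV: 0.185133.
By total probability, P(5.6 < X < 9.4) = 0.25·0.376238 + 0.25·1 + 0.25·0.188434 + 0.25·0.185133 = 0.437451.

0.437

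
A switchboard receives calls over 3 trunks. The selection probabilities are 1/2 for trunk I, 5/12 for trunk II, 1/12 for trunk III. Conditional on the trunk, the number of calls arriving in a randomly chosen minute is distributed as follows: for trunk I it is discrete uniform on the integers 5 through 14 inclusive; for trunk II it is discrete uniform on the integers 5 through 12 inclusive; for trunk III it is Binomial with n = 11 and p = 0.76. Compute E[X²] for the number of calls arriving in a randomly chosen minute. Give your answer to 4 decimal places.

For each component E[X²] = Var + (mean)², giving I: 98.5; II: 77.5; III: 71.896.
Overall E[X²] = 0.5·98.5 + 0.416667·77.5 + 0.0833333·71.896 = 87.533.

87.5330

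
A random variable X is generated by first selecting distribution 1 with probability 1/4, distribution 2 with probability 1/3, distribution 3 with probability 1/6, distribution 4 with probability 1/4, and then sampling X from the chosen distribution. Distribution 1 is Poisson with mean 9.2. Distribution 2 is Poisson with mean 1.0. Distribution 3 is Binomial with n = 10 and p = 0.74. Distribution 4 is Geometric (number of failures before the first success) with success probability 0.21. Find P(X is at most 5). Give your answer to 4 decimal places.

Conditional on each component, P(X ≤ 5): 1: 0.104074; 2: 0.999406; 3: 0.0903542; 4: 0.756913.
By total probability, P(X ≤ 5) = 0.25·0.104074 + 0.333333·0.999406 + 0.166667·0.0903542 + 0.25·0.756913 = 0.563441.

0.5634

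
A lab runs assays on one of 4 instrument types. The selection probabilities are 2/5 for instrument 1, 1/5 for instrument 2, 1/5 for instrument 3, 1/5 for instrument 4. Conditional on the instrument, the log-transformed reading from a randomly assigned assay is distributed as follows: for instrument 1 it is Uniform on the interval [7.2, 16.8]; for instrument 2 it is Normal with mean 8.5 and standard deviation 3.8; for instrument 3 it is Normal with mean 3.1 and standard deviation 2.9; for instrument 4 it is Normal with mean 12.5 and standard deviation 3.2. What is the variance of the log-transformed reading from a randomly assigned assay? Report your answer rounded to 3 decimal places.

22.368

Per component, 1: μ=12, E[X²]=151.68; 2: μ=8.5, E[X²]=86.69; 3: μ=3.1, E[X²]=18.02; 4: μ=12.5, E[X²]=166.49.
E[X] = 0.4·12 + 0.2·8.5 + 0.2·3.1 + 0.2·12.5 = 9.62.
E[X²] = 0.4·151.68 + 0.2·86.69 + 0.2·18.02 + 0.2·166.49 = 114.912.
Var(X) = E[X²] − (E[X])² = 114.912 − 92.5444 = 22.3676.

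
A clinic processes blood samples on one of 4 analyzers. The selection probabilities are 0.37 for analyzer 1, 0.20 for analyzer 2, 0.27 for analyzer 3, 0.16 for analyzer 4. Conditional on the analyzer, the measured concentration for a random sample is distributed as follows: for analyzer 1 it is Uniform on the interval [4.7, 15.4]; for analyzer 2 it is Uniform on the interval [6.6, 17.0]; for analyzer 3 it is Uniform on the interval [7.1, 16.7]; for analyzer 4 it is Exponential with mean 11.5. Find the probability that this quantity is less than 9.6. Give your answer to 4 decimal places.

Conditional on each analyzer, P(X < 9.6): 1: 0.457944; 2: 0.288462; 3: 0.260417; 4: 0.566031.
By total probability, P(X < 9.6) = 0.37·0.457944 + 0.2·0.288462 + 0.27·0.260417 + 0.16·0.566031 = 0.388009.

0.3880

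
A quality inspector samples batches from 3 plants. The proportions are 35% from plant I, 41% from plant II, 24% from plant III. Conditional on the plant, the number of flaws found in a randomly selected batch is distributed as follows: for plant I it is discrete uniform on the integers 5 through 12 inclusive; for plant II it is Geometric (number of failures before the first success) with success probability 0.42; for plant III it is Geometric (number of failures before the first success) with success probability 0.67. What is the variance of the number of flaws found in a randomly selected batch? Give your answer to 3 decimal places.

16.098

Per component, I: μ=8.5, E[X²]=77.5; II: μ=1.38095, E[X²]=5.19501; III: μ=0.492537, E[X²]=0.977723.
E[X] = 0.35·8.5 + 0.41·1.38095 + 0.24·0.492537 = 3.6594.
E[X²] = 0.35·77.5 + 0.41·5.19501 + 0.24·0.977723 = 29.4896.
Var(X) = E[X²] − (E[X])² = 29.4896 − 13.3912 = 16.0984.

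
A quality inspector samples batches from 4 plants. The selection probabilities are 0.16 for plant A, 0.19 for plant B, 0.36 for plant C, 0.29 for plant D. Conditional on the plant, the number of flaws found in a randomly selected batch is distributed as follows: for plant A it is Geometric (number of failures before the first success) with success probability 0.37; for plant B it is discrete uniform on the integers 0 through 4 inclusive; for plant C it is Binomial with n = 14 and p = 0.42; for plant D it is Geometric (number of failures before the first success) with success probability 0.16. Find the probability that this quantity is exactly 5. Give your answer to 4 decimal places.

Conditional on each plant, P(X = 5): A: 0.0367202; B: 0; C: 0.19434; D: 0.0669139.
By total probability, P(X = 5) = 0.16·0.0367202 + 0.19·0 + 0.36·0.19434 + 0.29·0.0669139 = 0.0952427.

0.0952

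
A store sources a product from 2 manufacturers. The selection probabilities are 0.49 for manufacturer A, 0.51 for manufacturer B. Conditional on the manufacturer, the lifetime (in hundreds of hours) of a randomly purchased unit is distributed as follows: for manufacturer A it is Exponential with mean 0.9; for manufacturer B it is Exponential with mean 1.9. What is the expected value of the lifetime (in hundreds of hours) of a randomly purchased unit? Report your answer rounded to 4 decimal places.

Component means — A: 0.9; B: 1.9.
E[X] = 0.49·0.9 + 0.51·1.9 = 1.41.

1.4100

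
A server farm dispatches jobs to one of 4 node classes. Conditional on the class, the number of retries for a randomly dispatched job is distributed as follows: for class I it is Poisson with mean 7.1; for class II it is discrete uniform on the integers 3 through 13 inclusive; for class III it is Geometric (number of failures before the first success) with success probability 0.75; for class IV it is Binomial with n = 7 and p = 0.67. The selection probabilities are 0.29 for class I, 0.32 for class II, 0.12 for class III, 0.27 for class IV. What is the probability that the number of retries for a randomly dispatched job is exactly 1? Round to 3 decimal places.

0.026

Conditional on each class, P(X = 1): I: 0.00585824; II: 0; III: 0.1875; IV: 0.00605698.
By total probability, P(X = 1) = 0.29·0.00585824 + 0.32·0 + 0.12·0.1875 + 0.27·0.00605698 = 0.0258343.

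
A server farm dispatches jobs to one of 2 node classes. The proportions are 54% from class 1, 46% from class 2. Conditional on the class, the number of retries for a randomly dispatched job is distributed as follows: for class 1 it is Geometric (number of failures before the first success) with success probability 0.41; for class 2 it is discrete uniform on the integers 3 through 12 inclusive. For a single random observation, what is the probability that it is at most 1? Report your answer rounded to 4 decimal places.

Conditional on each class, P(X ≤ 1): 1: 0.6519; 2: 0.
By total probability, P(X ≤ 1) = 0.54·0.6519 + 0.46·0 = 0.352026.

0.3520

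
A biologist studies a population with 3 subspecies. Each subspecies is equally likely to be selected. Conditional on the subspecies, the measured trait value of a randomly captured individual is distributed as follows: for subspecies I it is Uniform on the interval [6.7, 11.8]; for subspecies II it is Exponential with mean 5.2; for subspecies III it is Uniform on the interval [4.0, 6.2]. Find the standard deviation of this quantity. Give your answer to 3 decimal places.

3.689

Per component, I: μ=9.25, E[X²]=87.73; II: μ=5.2, E[X²]=54.08; III: μ=5.1, E[X²]=26.4133.
E[X] = 0.333333·9.25 + 0.333333·5.2 + 0.333333·5.1 = 6.51667.
E[X²] = 0.333333·87.73 + 0.333333·54.08 + 0.333333·26.4133 = 56.0744.
Var(X) = E[X²] − (E[X])² = 56.0744 − 42.4669 = 13.6075.
SD(X) = √13.6075 = 3.68883.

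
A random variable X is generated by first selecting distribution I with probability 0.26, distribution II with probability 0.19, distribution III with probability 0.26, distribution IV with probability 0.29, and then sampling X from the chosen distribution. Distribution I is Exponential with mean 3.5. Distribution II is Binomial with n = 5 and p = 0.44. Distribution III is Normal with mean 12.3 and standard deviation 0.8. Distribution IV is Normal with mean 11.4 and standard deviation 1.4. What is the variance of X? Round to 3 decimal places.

23.942

Per component, I: μ=3.5, E[X²]=24.5; II: μ=2.2, E[X²]=6.072; III: μ=12.3, E[X²]=151.93; IV: μ=11.4, E[X²]=131.92.
E[X] = 0.26·3.5 + 0.19·2.2 + 0.26·12.3 + 0.29·11.4 = 7.832.
E[X²] = 0.26·24.5 + 0.19·6.072 + 0.26·151.93 + 0.29·131.92 = 85.2823.
Var(X) = E[X²] − (E[X])² = 85.2823 − 61.3402 = 23.9421.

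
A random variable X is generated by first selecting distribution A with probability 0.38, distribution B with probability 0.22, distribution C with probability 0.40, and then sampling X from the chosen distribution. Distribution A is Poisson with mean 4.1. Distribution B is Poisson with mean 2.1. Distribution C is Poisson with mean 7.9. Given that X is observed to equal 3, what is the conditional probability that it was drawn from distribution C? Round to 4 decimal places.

Likelihoods P(X=3 | ·): A: 0.190368; B: 0.189011; C: 0.0304652.
Posterior ∝ prior × likelihood. Numerator for C: 0.4·0.0304652 = 0.0121861.
Normalizing constant: 0.38·0.190368 + 0.22·0.189011 + 0.4·0.0304652 = 0.126108.
P(C | observation) = 0.0121861 / 0.126108 = 0.0966318.

0.0966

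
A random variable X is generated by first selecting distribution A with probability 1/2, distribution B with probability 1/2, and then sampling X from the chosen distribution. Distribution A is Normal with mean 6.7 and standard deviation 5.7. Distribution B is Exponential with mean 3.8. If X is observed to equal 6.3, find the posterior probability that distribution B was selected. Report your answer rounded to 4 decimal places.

0.4180

Likelihoods f(6.3 | ·): A: 0.0698177; B: 0.050142.
Posterior ∝ prior × likelihood. Numerator for B: 0.5·0.050142 = 0.025071.
Normalizing constant: 0.5·0.0698177 + 0.5·0.050142 = 0.0599799.
P(B | observation) = 0.025071 / 0.0599799 = 0.41799.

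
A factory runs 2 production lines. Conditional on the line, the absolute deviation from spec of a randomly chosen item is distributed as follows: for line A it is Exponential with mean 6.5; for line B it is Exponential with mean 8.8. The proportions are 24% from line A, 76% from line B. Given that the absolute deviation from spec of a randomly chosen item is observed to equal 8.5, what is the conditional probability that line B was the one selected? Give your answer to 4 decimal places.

0.7670

Likelihoods f(8.5 | ·): A: 0.0416067; B: 0.0432542.
Posterior ∝ prior × likelihood. Numerator for B: 0.76·0.0432542 = 0.0328732.
Normalizing constant: 0.24·0.0416067 + 0.76·0.0432542 = 0.0428588.
P(B | observation) = 0.0328732 / 0.0428588 = 0.767012.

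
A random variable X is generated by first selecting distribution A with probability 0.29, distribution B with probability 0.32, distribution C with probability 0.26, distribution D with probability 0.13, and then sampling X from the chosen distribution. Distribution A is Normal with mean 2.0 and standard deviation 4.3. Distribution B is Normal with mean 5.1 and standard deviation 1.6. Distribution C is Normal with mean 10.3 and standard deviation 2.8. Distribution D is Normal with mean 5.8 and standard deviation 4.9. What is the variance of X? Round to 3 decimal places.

Per component, A: μ=2, E[X²]=22.49; B: μ=5.1, E[X²]=28.57; C: μ=10.3, E[X²]=113.93; D: μ=5.8, E[X²]=57.65.
E[X] = 0.29·2 + 0.32·5.1 + 0.26·10.3 + 0.13·5.8 = 5.644.
E[X²] = 0.29·22.49 + 0.32·28.57 + 0.26·113.93 + 0.13·57.65 = 52.7808.
Var(X) = E[X²] − (E[X])² = 52.7808 − 31.8547 = 20.9261.

20.926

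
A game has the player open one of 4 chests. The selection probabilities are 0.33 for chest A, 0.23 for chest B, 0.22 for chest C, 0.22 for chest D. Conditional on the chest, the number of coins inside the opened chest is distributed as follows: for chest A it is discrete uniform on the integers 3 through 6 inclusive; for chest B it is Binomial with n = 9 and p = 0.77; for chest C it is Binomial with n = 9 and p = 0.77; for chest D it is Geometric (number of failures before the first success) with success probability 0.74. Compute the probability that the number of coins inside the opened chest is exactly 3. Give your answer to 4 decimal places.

Conditional on each chest, P(X = 3): A: 0.25; B: 0.00567699; C: 0.00567699; D: 0.0130062.
By total probability, P(X = 3) = 0.33·0.25 + 0.23·0.00567699 + 0.22·0.00567699 + 0.22·0.0130062 = 0.087916.

0.0879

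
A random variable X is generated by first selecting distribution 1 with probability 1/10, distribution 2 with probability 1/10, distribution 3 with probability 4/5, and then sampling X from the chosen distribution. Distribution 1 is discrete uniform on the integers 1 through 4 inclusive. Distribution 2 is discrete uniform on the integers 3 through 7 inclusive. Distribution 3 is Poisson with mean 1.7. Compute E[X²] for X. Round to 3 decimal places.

For each component E[X²] = Var + (mean)², giving 1: 7.5; 2: 27; 3: 4.59.
Overall E[X²] = 0.1·7.5 + 0.1·27 + 0.8·4.59 = 7.122.

7.122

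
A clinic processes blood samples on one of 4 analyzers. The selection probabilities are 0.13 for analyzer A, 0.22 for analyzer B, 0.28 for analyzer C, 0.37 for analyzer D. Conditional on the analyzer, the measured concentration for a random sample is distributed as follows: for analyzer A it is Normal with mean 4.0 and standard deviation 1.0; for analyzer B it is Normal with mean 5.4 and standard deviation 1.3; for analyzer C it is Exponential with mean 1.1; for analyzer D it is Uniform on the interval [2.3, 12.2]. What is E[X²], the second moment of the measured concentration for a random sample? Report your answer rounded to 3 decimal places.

32.145

For each component E[X²] = Var + (mean)², giving A: 17; B: 30.85; C: 2.42; D: 60.73.
Overall E[X²] = 0.13·17 + 0.22·30.85 + 0.28·2.42 + 0.37·60.73 = 32.1447.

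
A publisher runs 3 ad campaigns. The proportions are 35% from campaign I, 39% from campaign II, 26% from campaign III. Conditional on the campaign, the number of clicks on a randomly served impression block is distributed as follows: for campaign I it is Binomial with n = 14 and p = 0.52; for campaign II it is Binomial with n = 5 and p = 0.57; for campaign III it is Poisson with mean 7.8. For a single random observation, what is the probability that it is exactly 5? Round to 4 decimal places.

Conditional on each campaign, P(X = 5): I: 0.102956; II: 0.0601692; III: 0.0985814.
By total probability, P(X = 5) = 0.35·0.102956 + 0.39·0.0601692 + 0.26·0.0985814 = 0.0851318.

0.0851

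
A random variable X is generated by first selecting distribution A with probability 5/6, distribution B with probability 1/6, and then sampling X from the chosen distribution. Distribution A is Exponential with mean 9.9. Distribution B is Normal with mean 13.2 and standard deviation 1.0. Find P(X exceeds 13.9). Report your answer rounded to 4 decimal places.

0.2450

Conditional on each component, P(X > 13.9): A: 0.245603; B: 0.241964.
By total probability, P(X > 13.9) = 0.833333·0.245603 + 0.166667·0.241964 = 0.244996.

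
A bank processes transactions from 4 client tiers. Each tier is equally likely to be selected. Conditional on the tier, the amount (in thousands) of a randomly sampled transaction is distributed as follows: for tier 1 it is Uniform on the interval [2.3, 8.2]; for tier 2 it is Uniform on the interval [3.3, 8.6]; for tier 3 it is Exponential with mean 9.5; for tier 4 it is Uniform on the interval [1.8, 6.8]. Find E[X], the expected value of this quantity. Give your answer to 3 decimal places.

6.250

Component means — 1: 5.25; 2: 5.95; 3: 9.5; 4: 4.3.
E[X] = 0.25·5.25 + 0.25·5.95 + 0.25·9.5 + 0.25·4.3 = 6.25.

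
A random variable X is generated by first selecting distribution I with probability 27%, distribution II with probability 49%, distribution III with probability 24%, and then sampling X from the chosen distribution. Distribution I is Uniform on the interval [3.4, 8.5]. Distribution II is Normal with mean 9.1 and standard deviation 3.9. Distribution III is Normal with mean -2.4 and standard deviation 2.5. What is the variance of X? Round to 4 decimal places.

30.9215

Per component, I: μ=5.95, E[X²]=37.57; II: μ=9.1, E[X²]=98.02; III: μ=-2.4, E[X²]=12.01.
E[X] = 0.27·5.95 + 0.49·9.1 + 0.24·-2.4 = 5.4895.
E[X²] = 0.27·37.57 + 0.49·98.02 + 0.24·12.01 = 61.0561.
Var(X) = E[X²] − (E[X])² = 61.0561 − 30.1346 = 30.9215.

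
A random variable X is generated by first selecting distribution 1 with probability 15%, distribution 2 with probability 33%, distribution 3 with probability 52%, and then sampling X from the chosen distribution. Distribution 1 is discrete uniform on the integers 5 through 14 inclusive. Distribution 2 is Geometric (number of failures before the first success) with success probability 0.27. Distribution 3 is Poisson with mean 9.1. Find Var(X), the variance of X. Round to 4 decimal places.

18.5935

Per component, 1: μ=9.5, E[X²]=98.5; 2: μ=2.7037, E[X²]=17.3237; 3: μ=9.1, E[X²]=91.91.
E[X] = 0.15·9.5 + 0.33·2.7037 + 0.52·9.1 = 7.04922.
E[X²] = 0.15·98.5 + 0.33·17.3237 + 0.52·91.91 = 68.285.
Var(X) = E[X²] − (E[X])² = 68.285 − 49.6915 = 18.5935.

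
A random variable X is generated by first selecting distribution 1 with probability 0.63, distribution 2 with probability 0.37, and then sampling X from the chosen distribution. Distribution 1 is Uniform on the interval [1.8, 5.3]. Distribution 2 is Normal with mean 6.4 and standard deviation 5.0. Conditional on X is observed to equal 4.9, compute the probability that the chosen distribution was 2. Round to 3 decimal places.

Likelihoods f(4.9 | ·): 1: 0.285714; 2: 0.0762776.
Posterior ∝ prior × likelihood. Numerator for 2: 0.37·0.0762776 = 0.0282227.
Normalizing constant: 0.63·0.285714 + 0.37·0.0762776 = 0.208223.
P(2 | observation) = 0.0282227 / 0.208223 = 0.135541.

0.136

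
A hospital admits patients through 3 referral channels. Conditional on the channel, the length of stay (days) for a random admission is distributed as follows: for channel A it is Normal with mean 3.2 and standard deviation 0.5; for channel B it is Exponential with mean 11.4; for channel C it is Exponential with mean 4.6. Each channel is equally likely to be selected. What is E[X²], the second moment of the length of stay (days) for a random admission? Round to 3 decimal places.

104.243

For each component E[X²] = Var + (mean)², giving A: 10.49; B: 259.92; C: 42.32.
Overall E[X²] = 0.333333·10.49 + 0.333333·259.92 + 0.333333·42.32 = 104.243.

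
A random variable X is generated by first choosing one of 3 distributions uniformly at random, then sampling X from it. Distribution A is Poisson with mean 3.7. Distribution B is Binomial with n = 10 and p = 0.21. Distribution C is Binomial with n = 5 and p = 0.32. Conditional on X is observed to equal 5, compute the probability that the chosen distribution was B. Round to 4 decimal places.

Likelihoods P(X=5 | ·): A: 0.142869; B: 0.0316689; C: 0.00335544.
Posterior ∝ prior × likelihood. Numerator for B: 0.333333·0.0316689 = 0.0105563.
Normalizing constant: 0.333333·0.142869 + 0.333333·0.0316689 + 0.333333·0.00335544 = 0.0592977.
P(B | observation) = 0.0105563 / 0.0592977 = 0.178022.

0.1780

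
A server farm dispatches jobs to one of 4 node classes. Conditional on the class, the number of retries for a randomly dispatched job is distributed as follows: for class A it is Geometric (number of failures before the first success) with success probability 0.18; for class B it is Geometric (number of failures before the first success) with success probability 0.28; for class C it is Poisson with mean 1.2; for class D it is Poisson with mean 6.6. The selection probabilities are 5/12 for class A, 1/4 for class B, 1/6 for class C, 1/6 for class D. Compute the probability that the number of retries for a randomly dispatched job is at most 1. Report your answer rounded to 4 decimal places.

0.3691

Conditional on each class, P(X ≤ 1): A: 0.3276; B: 0.4816; C: 0.662627; D: 0.0103388.
By total probability, P(X ≤ 1) = 0.416667·0.3276 + 0.25·0.4816 + 0.166667·0.662627 + 0.166667·0.0103388 = 0.369061.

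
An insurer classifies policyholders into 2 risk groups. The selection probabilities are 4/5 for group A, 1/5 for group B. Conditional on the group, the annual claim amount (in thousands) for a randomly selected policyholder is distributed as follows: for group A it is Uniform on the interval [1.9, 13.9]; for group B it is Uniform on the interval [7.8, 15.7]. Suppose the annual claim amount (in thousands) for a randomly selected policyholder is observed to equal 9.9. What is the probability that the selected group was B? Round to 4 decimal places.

Likelihoods f(9.9 | ·): A: 0.0833333; B: 0.126582.
Posterior ∝ prior × likelihood. Numerator for B: 0.2·0.126582 = 0.0253165.
Normalizing constant: 0.8·0.0833333 + 0.2·0.126582 = 0.0919831.
P(B | observation) = 0.0253165 / 0.0919831 = 0.275229.

0.2752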